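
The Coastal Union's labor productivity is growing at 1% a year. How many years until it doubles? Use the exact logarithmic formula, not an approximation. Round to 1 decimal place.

t = ln(2) / ln(1 + 0.01) = 0.6931 / 0.009950 ≈ 69.66.

69.7 years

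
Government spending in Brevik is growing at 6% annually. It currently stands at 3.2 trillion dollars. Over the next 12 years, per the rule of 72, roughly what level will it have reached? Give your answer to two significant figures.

6.4 trillion dollars

Doubling time ≈ 72/6 = 12.00 years.
12 years is 12/12.00 ≈ 1.00 doublings, a factor of 2^1.00 ≈ 2.00.
3.2 × 2.00 ≈ 6.4 trillion dollars.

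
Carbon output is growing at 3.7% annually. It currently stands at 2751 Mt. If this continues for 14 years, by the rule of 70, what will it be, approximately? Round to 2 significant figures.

≈ 4600 Mt

It doubles every 70/3.7 ≈ 18.92 years, so 14 years is 0.74 doublings.
2^0.74 ≈ 1.67; 2751 × 1.67 ≈ 4600 Mt.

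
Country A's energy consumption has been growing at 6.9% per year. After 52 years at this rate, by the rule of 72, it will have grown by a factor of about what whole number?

Doubling time ≈ 72/6.9 = 10.43 years.
52/10.43 ≈ 5 doublings, so about 2^5 = 32×.

roughly 32 times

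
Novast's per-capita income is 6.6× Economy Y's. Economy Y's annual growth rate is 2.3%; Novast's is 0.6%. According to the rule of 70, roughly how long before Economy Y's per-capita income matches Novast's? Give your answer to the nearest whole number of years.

Economy Y gains on Novast at 2.3% − 0.6% = 1.7 points a year.
At that relative rate the gap halves every 70/1.7 ≈ 41.18 years.
A 6.6× gap takes log₂(6.6) ≈ 2.72 halvings to close: 2.72 × 41.18 ≈ 112 years.

around 112 years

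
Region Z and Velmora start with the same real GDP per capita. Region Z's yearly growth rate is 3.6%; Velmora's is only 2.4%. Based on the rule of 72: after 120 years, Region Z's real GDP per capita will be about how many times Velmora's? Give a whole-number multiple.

≈ 4 times

Region Z pulls ahead at 1.2 pp per year, so the ratio doubles every 72/1.2 ≈ 60.00 years.
In 120 years that's 2.00 doublings: 2^2.00 ≈ 4.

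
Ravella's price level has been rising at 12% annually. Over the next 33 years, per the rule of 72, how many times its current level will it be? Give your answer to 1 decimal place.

Doubles every ≈ 6.00 years (72/12).
33 years is 5.50 doublings; 2^5.50 ≈ 45.3×.

approximately 45.3 times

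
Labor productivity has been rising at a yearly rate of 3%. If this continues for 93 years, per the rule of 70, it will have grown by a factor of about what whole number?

roughly 16 times

At 3% one doubling takes ≈ 23.33 years; 93 years is 4 of them, so ×16.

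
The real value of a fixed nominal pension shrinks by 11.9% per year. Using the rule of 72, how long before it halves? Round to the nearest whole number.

≈ 6 years

Halving time ≈ 72 / 11.9 = 6.05 → 6 years.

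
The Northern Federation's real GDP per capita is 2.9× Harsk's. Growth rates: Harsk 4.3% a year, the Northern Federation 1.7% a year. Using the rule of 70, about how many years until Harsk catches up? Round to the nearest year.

Harsk gains on the Northern Federation at 4.3% − 1.7% = 2.6 points a year.
At that relative rate the gap halves every 70/2.6 ≈ 26.92 years.
A 2.9× gap takes log₂(2.9) ≈ 1.54 halvings to close: 1.54 × 26.92 ≈ 41 years.

41 years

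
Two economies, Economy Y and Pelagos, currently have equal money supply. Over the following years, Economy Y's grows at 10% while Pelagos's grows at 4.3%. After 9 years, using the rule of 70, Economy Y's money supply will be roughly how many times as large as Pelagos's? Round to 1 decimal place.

Economy Y pulls ahead at 5.7 pp per year, so the ratio doubles every 70/5.7 ≈ 12.28 years.
In 9 years that's 0.73 doublings: 2^0.73 ≈ 1.7.

approximately 1.7 times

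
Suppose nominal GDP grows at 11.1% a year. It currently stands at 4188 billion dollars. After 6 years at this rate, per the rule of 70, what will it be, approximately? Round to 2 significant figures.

roughly 8100 billion dollars

It doubles every 70/11.1 ≈ 6.31 years, so 6 years is 0.95 doublings.
2^0.95 ≈ 1.93; 4188 × 1.93 ≈ 8100 billion dollars.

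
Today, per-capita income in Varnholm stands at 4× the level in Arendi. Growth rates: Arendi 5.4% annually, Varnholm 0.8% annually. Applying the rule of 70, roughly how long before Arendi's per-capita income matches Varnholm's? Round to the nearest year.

about 30 years

The growth-rate gap is 5.4% − 0.8% = 4.6 percentage points.
So the ratio between them halves every 70/4.6 ≈ 15.22 years.
A 4× gap closes after 2 halvings: 2 × 15.22 ≈ 30 years.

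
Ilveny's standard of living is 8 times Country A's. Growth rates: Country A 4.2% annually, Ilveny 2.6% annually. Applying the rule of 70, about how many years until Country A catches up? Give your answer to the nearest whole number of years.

Country A gains on Ilveny at 4.2% − 2.6% = 1.6 points a year.
At that relative rate the gap halves every 70/1.6 ≈ 43.75 years.
An 8 times gap closes after 3 halvings: 3 × 43.75 ≈ 131 years.

131 years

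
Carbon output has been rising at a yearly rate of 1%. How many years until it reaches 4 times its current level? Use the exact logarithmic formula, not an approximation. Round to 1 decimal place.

t = ln(4) / ln(1 + 0.01) = 1.3863 / 0.009950 ≈ 139.33.

139.3 years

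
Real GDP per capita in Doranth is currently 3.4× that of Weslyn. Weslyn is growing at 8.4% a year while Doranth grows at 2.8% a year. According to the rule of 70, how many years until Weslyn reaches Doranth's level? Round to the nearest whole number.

The growth-rate gap is 8.4% − 2.8% = 5.6 percentage points.
So the ratio between them halves every 70/5.6 ≈ 12.50 years.
A 3.4× gap takes log₂(3.4) ≈ 1.77 halvings to close: 1.77 × 12.50 ≈ 22 years.

22 years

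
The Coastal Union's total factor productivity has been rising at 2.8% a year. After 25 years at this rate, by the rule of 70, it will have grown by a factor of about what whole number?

At 2.8% one doubling takes ≈ 25.00 years; 25 years is 1 of them, so ×2.

≈ 2 times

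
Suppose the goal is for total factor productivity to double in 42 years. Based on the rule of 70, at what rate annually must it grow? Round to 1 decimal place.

70 / 42 ≈ 1.67, so about 1.7% annually.

roughly 1.7%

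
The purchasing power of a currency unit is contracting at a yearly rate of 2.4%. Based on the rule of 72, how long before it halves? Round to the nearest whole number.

roughly 30 years

Falling at 2.4%, it halves about every 72/2.4 = 30.00 years.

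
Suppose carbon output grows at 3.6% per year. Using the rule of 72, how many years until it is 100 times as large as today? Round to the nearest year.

≈ 133 years

One doubling takes 72/3.6 = 20.00 years.
Reaching 100× takes log₂(100) ≈ 6.64 doublings.
6.64 × 20.00 ≈ 133 years.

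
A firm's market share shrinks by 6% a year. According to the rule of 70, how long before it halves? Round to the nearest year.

Halving time ≈ 70 / 6 = 11.67 → 12 years.

roughly 12 years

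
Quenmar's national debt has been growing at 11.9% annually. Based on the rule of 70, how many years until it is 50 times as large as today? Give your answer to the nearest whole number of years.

roughly 33 years

Doubling time ≈ 70/11.9 = 5.88 years.
Reaching 50× takes log₂(50) ≈ 5.64 doublings.
5.64 × 5.88 ≈ 33 years.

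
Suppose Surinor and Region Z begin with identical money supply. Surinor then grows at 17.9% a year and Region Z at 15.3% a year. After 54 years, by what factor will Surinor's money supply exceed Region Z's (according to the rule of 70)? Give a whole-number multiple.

4 times

Surinor pulls ahead at 2.6 pp per year, so the ratio doubles every 70/2.6 ≈ 26.92 years.
In 54 years that's 2.01 doublings: 2^2.01 ≈ 4.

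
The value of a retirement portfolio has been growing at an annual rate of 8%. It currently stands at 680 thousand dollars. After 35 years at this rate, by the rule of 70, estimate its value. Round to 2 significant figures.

Doubling time ≈ 70/8 = 8.75 years.
35 years is 35/8.75 ≈ 4.00 doublings, a factor of 2^4.00 ≈ 16.00.
680 × 16.00 ≈ 11000 thousand dollars.

around 11000 thousand dollars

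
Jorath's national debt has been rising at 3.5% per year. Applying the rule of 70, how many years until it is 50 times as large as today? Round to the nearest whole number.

around 113 years

One doubling takes 70/3.5 = 20.00 years.
50× is log₂ 50 ≈ 5.64 doublings, so ≈ 5.64 × 20.00 = 113 years.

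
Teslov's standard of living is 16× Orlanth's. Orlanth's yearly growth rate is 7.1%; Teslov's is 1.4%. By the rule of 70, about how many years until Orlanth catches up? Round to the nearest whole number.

around 49 years

The growth-rate gap is 7.1% − 1.4% = 5.7 percentage points.
So the ratio between them halves every 70/5.7 ≈ 12.28 years.
A 16× gap closes after 4 halvings: 4 × 12.28 ≈ 49 years.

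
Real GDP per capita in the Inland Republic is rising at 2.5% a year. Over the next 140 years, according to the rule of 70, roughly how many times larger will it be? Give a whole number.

Doubling time ≈ 70/2.5 = 28.00 years.
140/28.00 ≈ 5 doublings, so about 2^5 = 32×.

about 32 times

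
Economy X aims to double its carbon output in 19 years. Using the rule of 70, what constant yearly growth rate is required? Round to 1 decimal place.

approximately 3.7%

70 / 19 ≈ 3.68, so about 3.7% per year.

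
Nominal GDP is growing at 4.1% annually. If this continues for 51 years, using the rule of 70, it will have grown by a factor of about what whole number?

about 8 times

At 4.1% one doubling takes ≈ 17.07 years; 51 years is 3 of them, so ×8.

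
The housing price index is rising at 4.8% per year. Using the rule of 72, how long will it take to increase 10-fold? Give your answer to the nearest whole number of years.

One doubling takes 72/4.8 = 15.00 years.
10× is log₂ 10 ≈ 3.32 doublings, so ≈ 3.32 × 15.00 = 50 years.

about 50 years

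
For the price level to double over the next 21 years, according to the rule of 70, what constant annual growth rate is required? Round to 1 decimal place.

70 / 21 ≈ 3.33, so about 3.3% a year.

about 3.3% a year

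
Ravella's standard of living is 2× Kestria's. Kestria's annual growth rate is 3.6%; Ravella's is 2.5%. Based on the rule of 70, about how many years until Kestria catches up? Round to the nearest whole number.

What matters is the difference: 1.1 pp.
Rule of 70 on the gap: the ratio halves every 70/1.1 ≈ 63.64 years.
A 2× gap closes after 1 halving: 1 × 63.64 ≈ 64 years.

roughly 64 years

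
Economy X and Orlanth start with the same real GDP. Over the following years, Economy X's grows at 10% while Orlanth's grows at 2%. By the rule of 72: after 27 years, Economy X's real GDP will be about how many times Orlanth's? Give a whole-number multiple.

≈ 8 times

Economy X pulls ahead at 8 pp per year, so the ratio doubles every 72/8 ≈ 9.00 years.
In 27 years that's 3.00 doublings: 2^3.00 ≈ 8.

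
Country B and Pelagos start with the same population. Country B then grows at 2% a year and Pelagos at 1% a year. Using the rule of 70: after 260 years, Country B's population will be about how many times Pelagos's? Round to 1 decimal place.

Only the 1-point difference matters.
70/1 ≈ 70.00 years per doubling of the ratio; 260 years gives 3.71 doublings, so ≈ 13.1×.

roughly 13.1 times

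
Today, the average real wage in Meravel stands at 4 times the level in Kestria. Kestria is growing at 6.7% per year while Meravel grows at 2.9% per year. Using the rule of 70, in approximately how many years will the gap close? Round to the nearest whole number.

What matters is the difference: 3.8 pp.
Rule of 70 on the gap: the ratio halves every 70/3.8 ≈ 18.42 years.
A 4 times gap closes after 2 halvings: 2 × 18.42 ≈ 37 years.

roughly 37 years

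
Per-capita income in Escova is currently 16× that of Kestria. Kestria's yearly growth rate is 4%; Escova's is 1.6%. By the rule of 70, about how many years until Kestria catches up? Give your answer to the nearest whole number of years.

roughly 117 years

Kestria gains on Escova at 4% − 1.6% = 2.4 points a year.
At that relative rate the gap halves every 70/2.4 ≈ 29.17 years.
A 16× gap closes after 4 halvings: 4 × 29.17 ≈ 117 years.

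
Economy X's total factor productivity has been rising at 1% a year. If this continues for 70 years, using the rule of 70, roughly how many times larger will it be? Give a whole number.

Doubling time ≈ 70/1 = 70.00 years.
70/70.00 ≈ 1 doubling, so about 2^1 = 2×.

≈ 2 times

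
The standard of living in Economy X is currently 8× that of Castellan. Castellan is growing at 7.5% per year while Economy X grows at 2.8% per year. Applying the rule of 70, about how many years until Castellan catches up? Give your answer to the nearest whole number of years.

around 45 years

What matters is the difference: 4.7 pp.
Rule of 70 on the gap: the ratio halves every 70/4.7 ≈ 14.89 years.
An 8× gap closes after 3 halvings: 3 × 14.89 ≈ 45 years.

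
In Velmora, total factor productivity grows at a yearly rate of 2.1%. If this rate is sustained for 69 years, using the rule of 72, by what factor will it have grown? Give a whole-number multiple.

4 times

72/2.1 ≈ 34.29 years per doubling.
69 years fits 2 doublings: 2^2 = 4.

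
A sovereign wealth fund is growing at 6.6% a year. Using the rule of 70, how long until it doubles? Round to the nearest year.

≈ 11 years

At 6.6%, doubling takes about 70/6.6 = 10.61 years.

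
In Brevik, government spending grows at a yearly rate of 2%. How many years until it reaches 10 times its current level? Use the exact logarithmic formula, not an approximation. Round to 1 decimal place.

t = ln(10) / ln(1 + 0.02) = 2.3026 / 0.019803 ≈ 116.28.

116.3 years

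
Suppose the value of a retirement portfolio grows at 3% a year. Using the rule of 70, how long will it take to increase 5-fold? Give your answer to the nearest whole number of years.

around 54 years

One doubling takes 70/3 = 23.33 years.
Reaching 5× takes log₂(5) ≈ 2.32 doublings.
2.32 × 23.33 ≈ 54 years.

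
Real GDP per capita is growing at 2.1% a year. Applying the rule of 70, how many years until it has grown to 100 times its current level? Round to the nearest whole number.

Doubling time ≈ 70/2.1 = 33.33 years.
Reaching 100× takes log₂(100) ≈ 6.64 doublings.
6.64 × 33.33 ≈ 221 years.

approximately 221 years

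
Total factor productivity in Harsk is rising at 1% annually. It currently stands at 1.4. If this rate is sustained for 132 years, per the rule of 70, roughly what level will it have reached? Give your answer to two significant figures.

around 5.2

Doubling time ≈ 70/1 = 70.00 years.
132 years is 132/70.00 ≈ 1.89 doublings, a factor of 2^1.89 ≈ 3.71.
1.4 × 3.71 ≈ 5.2.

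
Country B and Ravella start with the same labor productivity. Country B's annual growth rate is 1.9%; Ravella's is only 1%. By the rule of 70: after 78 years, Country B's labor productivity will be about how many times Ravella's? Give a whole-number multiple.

around 2 times

Rate gap = 1.9% − 1% = 0.9 points.
The ratio doubles every 70/0.9 ≈ 77.78 years.
78/77.78 ≈ 1.00 doublings → ratio ≈ 2^1.00 ≈ 2.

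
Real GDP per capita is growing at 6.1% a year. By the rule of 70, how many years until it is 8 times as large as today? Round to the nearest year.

Doubling time ≈ 70/6.1 = 11.48 years.
8× is 3 doublings, so 3 × 11.48 ≈ 34 years.

roughly 34 years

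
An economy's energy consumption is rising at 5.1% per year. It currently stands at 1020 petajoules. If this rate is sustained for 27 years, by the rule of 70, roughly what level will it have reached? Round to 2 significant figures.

It doubles every 70/5.1 ≈ 13.73 years, so 27 years is 1.97 doublings.
2^1.97 ≈ 3.92; 1020 × 3.92 ≈ 4000 petajoules.

about 4000 petajoules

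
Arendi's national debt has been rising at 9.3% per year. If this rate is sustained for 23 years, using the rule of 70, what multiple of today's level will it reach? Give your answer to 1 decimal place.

roughly 8.3 times

Doubling time ≈ 70/9.3 = 7.53 years.
23 years / 7.53 ≈ 3.05 doublings → factor 2^3.05 ≈ 8.3.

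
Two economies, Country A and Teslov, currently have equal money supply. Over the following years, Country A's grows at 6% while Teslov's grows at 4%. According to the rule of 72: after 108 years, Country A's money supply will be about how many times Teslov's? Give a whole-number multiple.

about 8 times

Only the 2-point difference matters.
72/2 ≈ 36.00 years per doubling of the ratio; 108 years gives 3.00 doublings, so ≈ 8×.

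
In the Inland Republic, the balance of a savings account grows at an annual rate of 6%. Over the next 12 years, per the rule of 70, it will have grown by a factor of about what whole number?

At 6% one doubling takes ≈ 11.67 years; 12 years is 1 of them, so ×2.

2 times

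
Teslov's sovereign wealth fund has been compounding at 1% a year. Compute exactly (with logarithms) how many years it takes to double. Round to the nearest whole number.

t = ln(2) / ln(1 + 0.01) = 0.6931 / 0.009950 ≈ 69.66.
≈ 70 years.

70 years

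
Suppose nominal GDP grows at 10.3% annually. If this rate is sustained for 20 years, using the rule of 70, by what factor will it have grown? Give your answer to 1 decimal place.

Doubles every ≈ 6.80 years (70/10.3).
20 years is 2.94 doublings; 2^2.94 ≈ 7.7×.

approximately 7.7 times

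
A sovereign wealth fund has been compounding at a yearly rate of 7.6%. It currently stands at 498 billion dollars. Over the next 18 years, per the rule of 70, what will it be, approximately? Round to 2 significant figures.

about 1900 billion dollars

Doubling time ≈ 70/7.6 = 9.21 years.
18 years is 18/9.21 ≈ 1.95 doublings, a factor of 2^1.95 ≈ 3.86.
498 × 3.86 ≈ 1900 billion dollars.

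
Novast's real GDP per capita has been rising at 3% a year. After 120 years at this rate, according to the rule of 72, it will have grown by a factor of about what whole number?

around 32 times

72/3 ≈ 24.00 years per doubling.
120 years fits 5 doublings: 2^5 = 32.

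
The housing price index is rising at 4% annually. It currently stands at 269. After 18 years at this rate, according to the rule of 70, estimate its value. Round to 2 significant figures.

around 550

Doubling time ≈ 70/4 = 17.50 years.
18 years is 18/17.50 ≈ 1.03 doublings, a factor of 2^1.03 ≈ 2.04.
269 × 2.04 ≈ 550.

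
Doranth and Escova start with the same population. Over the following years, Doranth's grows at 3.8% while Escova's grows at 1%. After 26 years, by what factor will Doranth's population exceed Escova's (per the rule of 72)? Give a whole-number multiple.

Only the 2.8-point difference matters.
72/2.8 ≈ 25.71 years per doubling of the ratio; 26 years gives 1.01 doublings, so ≈ 2×.

≈ 2 times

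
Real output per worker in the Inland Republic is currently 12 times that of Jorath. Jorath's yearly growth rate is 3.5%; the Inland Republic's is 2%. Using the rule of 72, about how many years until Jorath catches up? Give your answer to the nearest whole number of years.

What matters is the difference: 1.5 pp.
Rule of 72 on the gap: the ratio halves every 72/1.5 ≈ 48.00 years.
A 12 times gap takes log₂(12) ≈ 3.58 halvings to close: 3.58 × 48.00 ≈ 172 years.

approximately 172 years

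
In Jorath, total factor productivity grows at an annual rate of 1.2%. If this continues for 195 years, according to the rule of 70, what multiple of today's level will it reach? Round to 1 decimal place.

Doubles every ≈ 58.33 years (70/1.2).
195 years is 3.34 doublings; 2^3.34 ≈ 10.1×.

about 10.1 times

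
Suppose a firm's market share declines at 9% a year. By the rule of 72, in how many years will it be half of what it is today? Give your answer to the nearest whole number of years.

≈ 8 years

Falling at 9%, it halves about every 72/9 = 8.00 years.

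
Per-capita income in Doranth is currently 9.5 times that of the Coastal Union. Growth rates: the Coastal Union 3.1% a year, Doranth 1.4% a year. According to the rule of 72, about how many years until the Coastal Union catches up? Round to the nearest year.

What matters is the difference: 1.7 pp.
Rule of 72 on the gap: the ratio halves every 72/1.7 ≈ 42.35 years.
A 9.5 times gap takes log₂(9.5) ≈ 3.25 halvings to close: 3.25 × 42.35 ≈ 138 years.

≈ 138 years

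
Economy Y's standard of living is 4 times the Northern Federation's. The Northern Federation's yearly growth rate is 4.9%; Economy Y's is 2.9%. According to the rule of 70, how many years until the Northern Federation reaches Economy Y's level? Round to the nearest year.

What matters is the difference: 2 pp.
Rule of 70 on the gap: the ratio halves every 70/2 ≈ 35.00 years.
A 4 times gap closes after 2 halvings: 2 × 35.00 ≈ 70 years.

70 years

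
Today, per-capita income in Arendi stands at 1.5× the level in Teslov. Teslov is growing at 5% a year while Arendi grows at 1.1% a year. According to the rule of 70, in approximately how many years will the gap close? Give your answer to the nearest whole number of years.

The growth-rate gap is 5% − 1.1% = 3.9 percentage points.
So the ratio between them halves every 70/3.9 ≈ 17.95 years.
A 1.5× gap takes log₂(1.5) ≈ 0.58 halvings to close: 0.58 × 17.95 ≈ 10 years.

roughly 10 years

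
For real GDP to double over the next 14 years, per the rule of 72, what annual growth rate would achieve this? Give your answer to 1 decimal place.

72 / 14 ≈ 5.14, so about 5.1% a year.

approximately 5.1%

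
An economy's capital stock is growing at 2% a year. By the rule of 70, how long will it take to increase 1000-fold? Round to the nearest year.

Doubling time ≈ 70/2 = 35.00 years.
1000× is log₂ 1000 ≈ 9.97 doublings, so ≈ 9.97 × 35.00 = 349 years.

≈ 349 years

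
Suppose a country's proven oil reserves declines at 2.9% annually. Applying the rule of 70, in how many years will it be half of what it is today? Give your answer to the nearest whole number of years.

Halving time ≈ 70 / 2.9 = 24.14 → 24 years.

around 24 years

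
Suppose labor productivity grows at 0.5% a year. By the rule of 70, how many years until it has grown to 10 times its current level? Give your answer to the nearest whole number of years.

Doubling time ≈ 70/0.5 = 140.00 years.
Reaching 10× takes log₂(10) ≈ 3.32 doublings.
3.32 × 140.00 ≈ 465 years.

around 465 years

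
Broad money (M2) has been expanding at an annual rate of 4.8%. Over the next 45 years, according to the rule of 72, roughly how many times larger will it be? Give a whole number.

72/4.8 ≈ 15.00 years per doubling.
45 years fits 3 doublings: 2^3 = 8.

around 8 times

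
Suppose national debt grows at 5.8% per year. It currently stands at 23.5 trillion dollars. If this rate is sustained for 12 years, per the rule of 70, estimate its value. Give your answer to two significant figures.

It doubles every 70/5.8 ≈ 12.07 years, so 12 years is 0.99 doublings.
2^0.99 ≈ 1.99; 23.5 × 1.99 ≈ 47 trillion dollars.

approximately 47 trillion dollars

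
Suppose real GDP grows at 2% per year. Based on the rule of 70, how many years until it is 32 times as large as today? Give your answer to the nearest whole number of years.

≈ 175 years

One doubling takes 70/2 = 35.00 years.
32 = 2^5, so 5 doublings → 175 years.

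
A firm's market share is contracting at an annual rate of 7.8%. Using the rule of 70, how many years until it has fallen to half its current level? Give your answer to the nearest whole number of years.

Falling at 7.8%, it halves about every 70/7.8 = 8.97 years.

approximately 9 years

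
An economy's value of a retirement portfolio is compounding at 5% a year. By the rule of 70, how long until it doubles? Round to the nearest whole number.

At 5%, doubling takes about 70/5 = 14.00 years.

about 14 years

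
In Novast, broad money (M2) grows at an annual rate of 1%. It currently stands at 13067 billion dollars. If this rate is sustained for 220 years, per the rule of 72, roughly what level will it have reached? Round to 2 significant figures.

It doubles every 72/1 ≈ 72.00 years, so 220 years is 3.06 doublings.
2^3.06 ≈ 8.34; 13067 × 8.34 ≈ 110000 billion dollars.

around 110000 billion dollars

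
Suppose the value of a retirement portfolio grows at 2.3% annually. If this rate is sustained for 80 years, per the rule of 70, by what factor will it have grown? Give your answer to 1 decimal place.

Doubles every ≈ 30.43 years (70/2.3).
80 years is 2.63 doublings; 2^2.63 ≈ 6.2×.

about 6.2 times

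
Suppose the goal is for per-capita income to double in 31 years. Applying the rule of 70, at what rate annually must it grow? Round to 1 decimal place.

2.3%

70 / 31 ≈ 2.26, so about 2.3% annually.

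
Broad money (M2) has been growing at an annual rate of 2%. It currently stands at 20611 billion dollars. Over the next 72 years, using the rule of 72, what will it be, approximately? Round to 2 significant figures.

82000 billion dollars

It doubles every 72/2 ≈ 36.00 years, so 72 years is 2.00 doublings.
2^2.00 ≈ 4.00; 20611 × 4.00 ≈ 82000 billion dollars.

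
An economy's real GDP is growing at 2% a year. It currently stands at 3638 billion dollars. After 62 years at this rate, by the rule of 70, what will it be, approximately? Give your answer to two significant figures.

12000 billion dollars

It doubles every 70/2 ≈ 35.00 years, so 62 years is 1.77 doublings.
2^1.77 ≈ 3.41; 3638 × 3.41 ≈ 12000 billion dollars.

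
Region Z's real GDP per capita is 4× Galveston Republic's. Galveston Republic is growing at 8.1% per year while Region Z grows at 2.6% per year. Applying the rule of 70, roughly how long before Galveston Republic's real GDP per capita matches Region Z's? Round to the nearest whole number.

Galveston Republic gains on Region Z at 8.1% − 2.6% = 5.5 points a year.
At that relative rate the gap halves every 70/5.5 ≈ 12.73 years.
A 4× gap closes after 2 halvings: 2 × 12.73 ≈ 25 years.

≈ 25 years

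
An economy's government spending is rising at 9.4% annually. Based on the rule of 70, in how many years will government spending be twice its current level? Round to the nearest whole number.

At 9.4%, doubling takes about 70/9.4 = 7.45 years.

approximately 7 years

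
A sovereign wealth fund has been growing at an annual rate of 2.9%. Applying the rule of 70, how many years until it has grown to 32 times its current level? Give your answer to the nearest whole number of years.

Doubling time ≈ 70/2.9 = 24.14 years.
32× is 5 doublings, so 5 × 24.14 ≈ 121 years.

around 121 years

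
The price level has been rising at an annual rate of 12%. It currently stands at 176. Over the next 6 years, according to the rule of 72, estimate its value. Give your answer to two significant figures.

It doubles every 72/12 ≈ 6.00 years, so 6 years is 1.00 doublings.
2^1.00 ≈ 2.00; 176 × 2.00 ≈ 350.

approximately 350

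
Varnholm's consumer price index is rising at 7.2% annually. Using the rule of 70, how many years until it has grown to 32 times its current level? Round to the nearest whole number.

At 7.2% it doubles every 70/7.2 ≈ 9.72 years.
32× is 5 doublings, so 5 × 9.72 ≈ 49 years.

≈ 49 years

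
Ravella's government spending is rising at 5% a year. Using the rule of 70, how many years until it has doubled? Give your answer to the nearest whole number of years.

70/5 ≈ 14.00, so it doubles roughly every 14 years.

14 years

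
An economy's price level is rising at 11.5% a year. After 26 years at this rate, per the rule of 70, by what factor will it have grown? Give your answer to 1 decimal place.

Doubles every ≈ 6.09 years (70/11.5).
26 years is 4.27 doublings; 2^4.27 ≈ 19.3×.

about 19.3 times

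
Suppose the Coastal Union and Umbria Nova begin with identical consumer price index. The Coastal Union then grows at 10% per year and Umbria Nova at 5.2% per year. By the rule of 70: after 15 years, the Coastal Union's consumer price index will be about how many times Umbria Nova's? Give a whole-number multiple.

roughly 2 times

Rate gap = 10% − 5.2% = 4.8 points.
The ratio doubles every 70/4.8 ≈ 14.58 years.
15/14.58 ≈ 1.03 doublings → ratio ≈ 2^1.03 ≈ 2.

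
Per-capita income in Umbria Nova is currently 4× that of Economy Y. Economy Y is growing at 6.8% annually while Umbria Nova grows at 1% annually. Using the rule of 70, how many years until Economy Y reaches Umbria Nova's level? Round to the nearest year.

Economy Y gains on Umbria Nova at 6.8% − 1% = 5.8 points a year.
At that relative rate the gap halves every 70/5.8 ≈ 12.07 years.
A 4× gap closes after 2 halvings: 2 × 12.07 ≈ 24 years.

≈ 24 years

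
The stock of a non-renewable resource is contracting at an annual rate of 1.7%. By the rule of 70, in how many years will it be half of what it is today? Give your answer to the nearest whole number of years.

≈ 41 years

The rule works in reverse for decay: 70/1.7 ≈ 41.18 years to halve.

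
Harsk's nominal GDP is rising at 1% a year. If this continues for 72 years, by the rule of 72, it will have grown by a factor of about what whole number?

about 2 times

Doubling time ≈ 72/1 = 72.00 years.
72/72.00 ≈ 1 doubling, so about 2^1 = 2×.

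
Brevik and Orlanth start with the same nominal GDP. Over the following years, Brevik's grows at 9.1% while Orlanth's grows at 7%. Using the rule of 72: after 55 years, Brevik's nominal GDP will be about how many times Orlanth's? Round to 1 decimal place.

Brevik pulls ahead at 2.1 pp per year, so the ratio doubles every 72/2.1 ≈ 34.29 years.
In 55 years that's 1.60 doublings: 2^1.60 ≈ 3.0.

≈ 3.0 times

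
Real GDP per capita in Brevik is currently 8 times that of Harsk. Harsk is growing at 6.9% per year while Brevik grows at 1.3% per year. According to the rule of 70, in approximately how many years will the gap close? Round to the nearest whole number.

approximately 38 years

What matters is the difference: 5.6 pp.
Rule of 70 on the gap: the ratio halves every 70/5.6 ≈ 12.50 years.
An 8 times gap closes after 3 halvings: 3 × 12.50 ≈ 38 years.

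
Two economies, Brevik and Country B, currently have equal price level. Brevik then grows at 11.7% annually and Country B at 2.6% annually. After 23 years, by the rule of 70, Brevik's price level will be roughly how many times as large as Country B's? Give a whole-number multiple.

roughly 8 times

Only the 9.1-point difference matters.
70/9.1 ≈ 7.69 years per doubling of the ratio; 23 years gives 2.99 doublings, so ≈ 8×.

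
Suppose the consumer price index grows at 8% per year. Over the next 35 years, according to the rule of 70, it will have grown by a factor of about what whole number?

At 8% one doubling takes ≈ 8.75 years; 35 years is 4 of them, so ×16.

around 16 times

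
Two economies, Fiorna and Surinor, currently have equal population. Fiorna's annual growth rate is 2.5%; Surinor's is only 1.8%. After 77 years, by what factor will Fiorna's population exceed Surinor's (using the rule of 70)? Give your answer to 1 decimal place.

about 1.7 times

Fiorna pulls ahead at 0.7 pp per year, so the ratio doubles every 70/0.7 ≈ 100.00 years.
In 77 years that's 0.77 doublings: 2^0.77 ≈ 1.7.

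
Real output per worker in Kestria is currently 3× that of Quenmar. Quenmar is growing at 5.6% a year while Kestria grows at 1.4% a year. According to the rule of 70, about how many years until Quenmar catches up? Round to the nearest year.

roughly 26 years

What matters is the difference: 4.2 pp.
Rule of 70 on the gap: the ratio halves every 70/4.2 ≈ 16.67 years.
A 3× gap takes log₂(3) ≈ 1.58 halvings to close: 1.58 × 16.67 ≈ 26 years.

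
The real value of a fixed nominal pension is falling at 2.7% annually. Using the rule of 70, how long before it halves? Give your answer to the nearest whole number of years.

Falling at 2.7%, it halves about every 70/2.7 = 25.93 years.

≈ 26 years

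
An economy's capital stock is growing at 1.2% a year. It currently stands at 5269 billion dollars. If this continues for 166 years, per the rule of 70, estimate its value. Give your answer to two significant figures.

about 38000 billion dollars

Doubling time ≈ 70/1.2 = 58.33 years.
166 years is 166/58.33 ≈ 2.85 doublings, a factor of 2^2.85 ≈ 7.21.
5269 × 7.21 ≈ 38000 billion dollars.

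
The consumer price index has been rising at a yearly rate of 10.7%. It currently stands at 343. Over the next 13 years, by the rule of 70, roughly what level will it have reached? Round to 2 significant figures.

around 1400

It doubles every 70/10.7 ≈ 6.54 years, so 13 years is 1.99 doublings.
2^1.99 ≈ 3.97; 343 × 3.97 ≈ 1400.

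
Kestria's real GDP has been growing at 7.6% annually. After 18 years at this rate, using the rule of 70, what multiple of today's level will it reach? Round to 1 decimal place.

Doubling time ≈ 70/7.6 = 9.21 years.
18 years / 9.21 ≈ 1.95 doublings → factor 2^1.95 ≈ 3.9.

about 3.9 times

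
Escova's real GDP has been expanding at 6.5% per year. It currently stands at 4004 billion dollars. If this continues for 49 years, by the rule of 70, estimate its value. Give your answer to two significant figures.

It doubles every 70/6.5 ≈ 10.77 years, so 49 years is 4.55 doublings.
2^4.55 ≈ 23.43; 4004 × 23.43 ≈ 94000 billion dollars.

around 94000 billion dollars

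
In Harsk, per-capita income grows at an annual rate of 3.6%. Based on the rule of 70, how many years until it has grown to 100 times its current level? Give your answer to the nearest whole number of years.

At 3.6% it doubles every 70/3.6 ≈ 19.44 years.
100× is log₂ 100 ≈ 6.64 doublings, so ≈ 6.64 × 19.44 = 129 years.

≈ 129 years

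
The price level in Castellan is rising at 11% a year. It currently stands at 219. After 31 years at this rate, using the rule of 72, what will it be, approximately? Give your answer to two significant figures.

approximately 5800

Doubling time ≈ 72/11 = 6.55 years.
31 years is 31/6.55 ≈ 4.73 doublings, a factor of 2^4.73 ≈ 26.54.
219 × 26.54 ≈ 5800.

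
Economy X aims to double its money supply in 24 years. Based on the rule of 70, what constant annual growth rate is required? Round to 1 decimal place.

70 / 24 ≈ 2.92, so about 2.9% annually.

approximately 2.9% annually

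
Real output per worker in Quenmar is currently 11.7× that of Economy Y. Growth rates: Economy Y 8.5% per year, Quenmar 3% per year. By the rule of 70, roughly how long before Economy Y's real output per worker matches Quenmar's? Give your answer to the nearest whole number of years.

roughly 45 years

The growth-rate gap is 8.5% − 3% = 5.5 percentage points.
So the ratio between them halves every 70/5.5 ≈ 12.73 years.
An 11.7× gap takes log₂(11.7) ≈ 3.55 halvings to close: 3.55 × 12.73 ≈ 45 years.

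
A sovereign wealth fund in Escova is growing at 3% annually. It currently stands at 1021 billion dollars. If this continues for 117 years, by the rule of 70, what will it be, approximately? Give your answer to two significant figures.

≈ 33000 billion dollars

Doubling time ≈ 70/3 = 23.33 years.
117 years is 117/23.33 ≈ 5.02 doublings, a factor of 2^5.02 ≈ 32.45.
1021 × 32.45 ≈ 33000 billion dollars.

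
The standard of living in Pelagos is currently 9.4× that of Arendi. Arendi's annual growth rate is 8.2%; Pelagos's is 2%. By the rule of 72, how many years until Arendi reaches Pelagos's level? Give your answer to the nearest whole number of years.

≈ 38 years

The growth-rate gap is 8.2% − 2% = 6.2 percentage points.
So the ratio between them halves every 72/6.2 ≈ 11.61 years.
A 9.4× gap takes log₂(9.4) ≈ 3.23 halvings to close: 3.23 × 11.61 ≈ 38 years.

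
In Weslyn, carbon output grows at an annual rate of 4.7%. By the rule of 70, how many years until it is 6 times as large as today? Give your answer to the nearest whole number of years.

Doubling time ≈ 70/4.7 = 14.89 years.
Reaching 6× takes log₂(6) ≈ 2.58 doublings.
2.58 × 14.89 ≈ 38 years.

around 38 years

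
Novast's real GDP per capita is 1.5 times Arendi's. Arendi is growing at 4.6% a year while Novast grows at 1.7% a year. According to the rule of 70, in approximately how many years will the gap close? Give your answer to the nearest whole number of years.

Arendi gains on Novast at 4.6% − 1.7% = 2.9 points a year.
At that relative rate the gap halves every 70/2.9 ≈ 24.14 years.
A 1.5 times gap takes log₂(1.5) ≈ 0.58 halvings to close: 0.58 × 24.14 ≈ 14 years.

≈ 14 years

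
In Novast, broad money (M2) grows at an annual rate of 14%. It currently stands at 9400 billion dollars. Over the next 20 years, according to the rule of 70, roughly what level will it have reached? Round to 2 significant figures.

It doubles every 70/14 ≈ 5.00 years, so 20 years is 4.00 doublings.
2^4.00 ≈ 16.00; 9400 × 16.00 ≈ 150000 billion dollars.

about 150000 billion dollars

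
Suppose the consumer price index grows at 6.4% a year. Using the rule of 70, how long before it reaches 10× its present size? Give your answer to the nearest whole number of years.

At 6.4% it doubles every 70/6.4 ≈ 10.94 years.
10× is log₂ 10 ≈ 3.32 doublings, so ≈ 3.32 × 10.94 = 36 years.

around 36 years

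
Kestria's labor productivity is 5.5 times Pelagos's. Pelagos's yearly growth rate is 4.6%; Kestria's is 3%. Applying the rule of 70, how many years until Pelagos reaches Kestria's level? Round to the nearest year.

What matters is the difference: 1.6 pp.
Rule of 70 on the gap: the ratio halves every 70/1.6 ≈ 43.75 years.
A 5.5 times gap takes log₂(5.5) ≈ 2.46 halvings to close: 2.46 × 43.75 ≈ 108 years.

108 years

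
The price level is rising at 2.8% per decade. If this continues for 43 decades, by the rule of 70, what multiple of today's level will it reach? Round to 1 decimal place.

Doubles every ≈ 25.00 decades (70/2.8).
43 decades is 1.72 doublings; 2^1.72 ≈ 3.3×.

roughly 3.3 times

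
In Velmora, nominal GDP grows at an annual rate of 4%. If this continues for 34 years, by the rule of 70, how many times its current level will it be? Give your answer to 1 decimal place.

about 3.8 times

Doubles every ≈ 17.50 years (70/4).
34 years is 1.94 doublings; 2^1.94 ≈ 3.8×.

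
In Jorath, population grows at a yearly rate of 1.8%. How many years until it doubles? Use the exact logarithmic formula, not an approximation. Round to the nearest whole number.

39 years

t = ln(2) / ln(1 + 0.018) = 0.6931 / 0.017840 ≈ 38.85.
≈ 39 years.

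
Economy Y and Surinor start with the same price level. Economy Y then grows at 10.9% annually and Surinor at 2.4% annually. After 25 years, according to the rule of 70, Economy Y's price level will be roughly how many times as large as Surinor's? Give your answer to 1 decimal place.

roughly 8.2 times

Economy Y pulls ahead at 8.5 pp per year, so the ratio doubles every 70/8.5 ≈ 8.24 years.
In 25 years that's 3.03 doublings: 2^3.03 ≈ 8.2.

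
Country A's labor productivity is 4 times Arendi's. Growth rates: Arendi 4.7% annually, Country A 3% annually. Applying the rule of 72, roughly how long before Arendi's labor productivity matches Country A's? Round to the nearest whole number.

The growth-rate gap is 4.7% − 3% = 1.7 percentage points.
So the ratio between them halves every 72/1.7 ≈ 42.35 years.
A 4 times gap closes after 2 halvings: 2 × 42.35 ≈ 85 years.

approximately 85 years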